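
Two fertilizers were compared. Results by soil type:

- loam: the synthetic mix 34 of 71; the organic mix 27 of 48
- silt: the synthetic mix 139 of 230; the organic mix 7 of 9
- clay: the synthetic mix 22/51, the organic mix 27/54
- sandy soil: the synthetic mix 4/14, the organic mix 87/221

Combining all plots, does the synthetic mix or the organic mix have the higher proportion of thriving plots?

the synthetic mix

Loam: the synthetic mix 34/71 = 47.9%, the organic mix 27/48 = 56.2% → the organic mix
Silt: the synthetic mix 139/230 = 60.4%, the organic mix 7/9 = 77.8% → the organic mix
Clay: the synthetic mix 22/51 = 43.1%, the organic mix 27/54 = 50.0% → the organic mix
Sandy soil: the synthetic mix 4/14 = 28.6%, the organic mix 87/221 = 39.4% → the organic mix
Overall: the synthetic mix 199/366 = 54.4%, the organic mix 148/332 = 44.6% → the synthetic mix
(The organic mix wins every soil group but the synthetic mix wins overall — the organic mix's plots skew toward the low-rate sandy soil group.)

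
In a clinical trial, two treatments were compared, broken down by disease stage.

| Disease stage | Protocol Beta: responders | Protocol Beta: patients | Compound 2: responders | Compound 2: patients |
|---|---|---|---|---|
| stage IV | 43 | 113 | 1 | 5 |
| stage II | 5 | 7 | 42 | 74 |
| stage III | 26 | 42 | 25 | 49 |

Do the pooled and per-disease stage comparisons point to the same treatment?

No

Stage IV: Protocol Beta 43/113 = 38.1%, Compound 2 1/5 = 20.0% → Protocol Beta
Stage II: Protocol Beta 5/7 = 71.4%, Compound 2 42/74 = 56.8% → Protocol Beta
Stage III: Protocol Beta 26/42 = 61.9%, Compound 2 25/49 = 51.0% → Protocol Beta
Overall: Protocol Beta 74/162 = 45.7%, Compound 2 68/128 = 53.1% → Compound 2
Protocol Beta wins each disease group but Compound 2 wins overall — the comparison reverses. Protocol Beta's patients skew toward stage IV, which has a lower base rate.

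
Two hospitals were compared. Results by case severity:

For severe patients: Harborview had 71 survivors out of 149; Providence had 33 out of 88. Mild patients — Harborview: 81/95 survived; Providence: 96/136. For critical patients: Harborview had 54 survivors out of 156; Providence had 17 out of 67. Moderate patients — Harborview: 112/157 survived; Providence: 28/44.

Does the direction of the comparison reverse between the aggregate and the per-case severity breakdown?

Severe: Harborview 71/149 = 47.7%, Providence 33/88 = 37.5% → Harborview
Mild: Harborview 81/95 = 85.3%, Providence 96/136 = 70.6% → Harborview
Critical: Harborview 54/156 = 34.6%, Providence 17/67 = 25.4% → Harborview
Moderate: Harborview 112/157 = 71.3%, Providence 28/44 = 63.6% → Harborview
Overall: Harborview 318/557 = 57.1%, Providence 174/335 = 51.9% → Harborview
Harborview wins overall and in every case group — no reversal.

No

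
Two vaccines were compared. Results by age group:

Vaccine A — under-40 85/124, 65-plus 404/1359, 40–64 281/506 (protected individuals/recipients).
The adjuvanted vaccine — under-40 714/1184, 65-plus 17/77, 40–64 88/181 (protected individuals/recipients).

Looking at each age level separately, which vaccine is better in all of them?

Under-40: Vaccine A 85/124 = 68.5%, the adjuvanted vaccine 714/1184 = 60.3% → Vaccine A
65-plus: Vaccine A 404/1359 = 29.7%, the adjuvanted vaccine 17/77 = 22.1% → Vaccine A
40–64: Vaccine A 281/506 = 55.5%, the adjuvanted vaccine 88/181 = 48.6% → Vaccine A
Vaccine A has the higher rate in all 3 groups.

Vaccine A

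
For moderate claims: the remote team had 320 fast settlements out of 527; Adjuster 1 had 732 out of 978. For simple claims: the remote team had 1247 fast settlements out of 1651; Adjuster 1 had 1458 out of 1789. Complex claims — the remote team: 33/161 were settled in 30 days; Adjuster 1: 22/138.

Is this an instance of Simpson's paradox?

Moderate: the remote team 320/527 = 60.7%, Adjuster 1 732/978 = 74.8% → Adjuster 1
Simple: the remote team 1247/1651 = 75.5%, Adjuster 1 1458/1789 = 81.5% → Adjuster 1
Complex: the remote team 33/161 = 20.5%, Adjuster 1 22/138 = 15.9% → the remote team
Overall: the remote team 1600/2339 = 68.4%, Adjuster 1 2212/2905 = 76.1% → Adjuster 1
Neither sweeps: the remote team wins 1 of 3 groups, Adjuster 1 wins 2. Adjuster 1 wins overall but not every group — no Simpson reversal.

No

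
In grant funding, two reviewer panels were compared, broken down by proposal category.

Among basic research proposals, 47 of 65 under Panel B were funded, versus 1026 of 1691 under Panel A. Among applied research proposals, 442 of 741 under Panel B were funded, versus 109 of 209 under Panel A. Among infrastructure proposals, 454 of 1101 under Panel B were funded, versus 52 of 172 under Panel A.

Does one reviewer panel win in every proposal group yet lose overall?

Basic research: Panel B 47/65 = 72.3%, Panel A 1026/1691 = 60.7% → Panel B
Applied research: Panel B 442/741 = 59.6%, Panel A 109/209 = 52.2% → Panel B
Infrastructure: Panel B 454/1101 = 41.2%, Panel A 52/172 = 30.2% → Panel B
Overall: Panel B 943/1907 = 49.4%, Panel A 1187/2072 = 57.3% → Panel A
Panel B wins each proposal group but Panel A wins overall — the comparison reverses. Panel B's proposals skew toward infrastructure, which has a lower base rate.

Yes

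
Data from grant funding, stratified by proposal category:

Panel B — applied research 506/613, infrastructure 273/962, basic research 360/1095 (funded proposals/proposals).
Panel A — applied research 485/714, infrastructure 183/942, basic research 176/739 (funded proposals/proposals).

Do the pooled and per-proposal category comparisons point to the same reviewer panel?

Yes

Applied research: Panel B 506/613 = 82.5%, Panel A 485/714 = 67.9% → Panel B
Infrastructure: Panel B 273/962 = 28.4%, Panel A 183/942 = 19.4% → Panel B
Basic research: Panel B 360/1095 = 32.9%, Panel A 176/739 = 23.8% → Panel B
Overall: Panel B 1139/2670 = 42.7%, Panel A 844/2395 = 35.2% → Panel B
Panel B wins overall and in every proposal group — no reversal.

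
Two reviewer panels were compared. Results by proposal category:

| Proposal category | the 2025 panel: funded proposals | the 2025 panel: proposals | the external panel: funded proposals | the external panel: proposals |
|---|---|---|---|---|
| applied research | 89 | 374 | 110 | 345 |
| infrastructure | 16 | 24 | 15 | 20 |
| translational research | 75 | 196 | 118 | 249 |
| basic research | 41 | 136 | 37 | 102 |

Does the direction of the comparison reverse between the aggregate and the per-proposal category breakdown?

Applied research: the 2025 panel 89/374 = 23.8%, the external panel 110/345 = 31.9% → the external panel
Infrastructure: the 2025 panel 16/24 = 66.7%, the external panel 15/20 = 75.0% → the external panel
Translational research: the 2025 panel 75/196 = 38.3%, the external panel 118/249 = 47.4% → the external panel
Basic research: the 2025 panel 41/136 = 30.1%, the external panel 37/102 = 36.3% → the external panel
Overall: the 2025 panel 221/730 = 30.3%, the external panel 280/716 = 39.1% → the external panel
The external panel wins overall and in every proposal group — no reversal.

No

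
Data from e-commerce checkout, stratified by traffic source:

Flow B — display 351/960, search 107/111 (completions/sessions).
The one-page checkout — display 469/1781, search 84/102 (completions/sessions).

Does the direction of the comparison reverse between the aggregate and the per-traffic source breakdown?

No

Display: Flow B 351/960 = 36.6%, the one-page checkout 469/1781 = 26.3% → Flow B
Search: Flow B 107/111 = 96.4%, the one-page checkout 84/102 = 82.4% → Flow B
Overall: Flow B 458/1071 = 42.8%, the one-page checkout 553/1883 = 29.4% → Flow B
Flow B wins overall and in every traffic group — no reversal.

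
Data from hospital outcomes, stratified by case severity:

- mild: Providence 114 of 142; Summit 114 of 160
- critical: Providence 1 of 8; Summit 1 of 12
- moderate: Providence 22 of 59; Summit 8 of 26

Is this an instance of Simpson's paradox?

No

Mild: Providence 114/142 = 80.3%, Summit 114/160 = 71.2% → Providence
Critical: Providence 1/8 = 12.5%, Summit 1/12 = 8.3% → Providence
Moderate: Providence 22/59 = 37.3%, Summit 8/26 = 30.8% → Providence
Overall: Providence 137/209 = 65.6%, Summit 123/198 = 62.1% → Providence
Providence wins overall and in every case group — no reversal.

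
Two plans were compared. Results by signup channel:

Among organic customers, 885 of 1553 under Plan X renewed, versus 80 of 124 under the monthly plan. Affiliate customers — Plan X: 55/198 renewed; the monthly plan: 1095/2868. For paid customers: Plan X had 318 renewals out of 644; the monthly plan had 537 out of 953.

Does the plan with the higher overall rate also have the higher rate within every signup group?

Organic: Plan X 885/1553 = 57.0%, the monthly plan 80/124 = 64.5% → the monthly plan
Affiliate: Plan X 55/198 = 27.8%, the monthly plan 1095/2868 = 38.2% → the monthly plan
Paid: Plan X 318/644 = 49.4%, the monthly plan 537/953 = 56.3% → the monthly plan
Overall: Plan X 1258/2395 = 52.5%, the monthly plan 1712/3945 = 43.4% → Plan X
The monthly plan wins each signup group but Plan X wins overall — the comparison reverses. The monthly plan's customers skew toward affiliate, which has a lower base rate.

No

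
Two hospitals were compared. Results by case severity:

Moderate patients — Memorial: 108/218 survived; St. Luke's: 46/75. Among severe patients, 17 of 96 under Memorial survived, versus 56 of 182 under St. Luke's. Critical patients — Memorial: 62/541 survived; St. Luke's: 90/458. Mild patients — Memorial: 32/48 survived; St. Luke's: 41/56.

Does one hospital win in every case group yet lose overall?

No

Moderate: Memorial 108/218 = 49.5%, St. Luke's 46/75 = 61.3% → St. Luke's
Severe: Memorial 17/96 = 17.7%, St. Luke's 56/182 = 30.8% → St. Luke's
Critical: Memorial 62/541 = 11.5%, St. Luke's 90/458 = 19.7% → St. Luke's
Mild: Memorial 32/48 = 66.7%, St. Luke's 41/56 = 73.2% → St. Luke's
Overall: Memorial 219/903 = 24.3%, St. Luke's 233/771 = 30.2% → St. Luke's
St. Luke's wins overall and in every case group — no reversal.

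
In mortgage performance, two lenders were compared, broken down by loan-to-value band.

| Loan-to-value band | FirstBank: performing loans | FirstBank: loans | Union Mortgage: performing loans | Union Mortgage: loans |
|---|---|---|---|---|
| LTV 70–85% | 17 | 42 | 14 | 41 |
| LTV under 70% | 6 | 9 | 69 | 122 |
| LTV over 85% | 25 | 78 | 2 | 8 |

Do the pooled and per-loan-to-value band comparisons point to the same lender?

LTV 70–85%: FirstBank 17/42 = 40.5%, Union Mortgage 14/41 = 34.1% → FirstBank
LTV under 70%: FirstBank 6/9 = 66.7%, Union Mortgage 69/122 = 56.6% → FirstBank
LTV over 85%: FirstBank 25/78 = 32.1%, Union Mortgage 2/8 = 25.0% → FirstBank
Overall: FirstBank 48/129 = 37.2%, Union Mortgage 85/171 = 49.7% → Union Mortgage
FirstBank wins each loan-to-value group but Union Mortgage wins overall — the comparison reverses. FirstBank's loans skew toward LTV over 85%, which has a lower base rate.

No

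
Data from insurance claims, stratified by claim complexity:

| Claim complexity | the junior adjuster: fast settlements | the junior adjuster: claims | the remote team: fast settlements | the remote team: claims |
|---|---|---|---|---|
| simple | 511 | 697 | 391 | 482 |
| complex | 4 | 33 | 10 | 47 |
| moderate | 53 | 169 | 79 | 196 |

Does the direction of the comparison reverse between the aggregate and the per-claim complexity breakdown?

No

Simple: the junior adjuster 511/697 = 73.3%, the remote team 391/482 = 81.1% → the remote team
Complex: the junior adjuster 4/33 = 12.1%, the remote team 10/47 = 21.3% → the remote team
Moderate: the junior adjuster 53/169 = 31.4%, the remote team 79/196 = 40.3% → the remote team
Overall: the junior adjuster 568/899 = 63.2%, the remote team 480/725 = 66.2% → the remote team
The remote team wins overall and in every claim group — no reversal.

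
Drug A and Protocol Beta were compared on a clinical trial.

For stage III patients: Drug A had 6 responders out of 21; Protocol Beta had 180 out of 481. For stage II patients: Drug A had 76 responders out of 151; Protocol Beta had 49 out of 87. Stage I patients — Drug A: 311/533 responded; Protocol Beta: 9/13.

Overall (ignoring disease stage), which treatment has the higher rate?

Stage III: Drug A 6/21 = 28.6%, Protocol Beta 180/481 = 37.4% → Protocol Beta
Stage II: Drug A 76/151 = 50.3%, Protocol Beta 49/87 = 56.3% → Protocol Beta
Stage I: Drug A 311/533 = 58.3%, Protocol Beta 9/13 = 69.2% → Protocol Beta
Overall: Drug A 393/705 = 55.7%, Protocol Beta 238/581 = 41.0% → Drug A
(Protocol Beta wins every disease group but Drug A wins overall — Protocol Beta's patients skew toward the low-rate stage III group.)

Drug A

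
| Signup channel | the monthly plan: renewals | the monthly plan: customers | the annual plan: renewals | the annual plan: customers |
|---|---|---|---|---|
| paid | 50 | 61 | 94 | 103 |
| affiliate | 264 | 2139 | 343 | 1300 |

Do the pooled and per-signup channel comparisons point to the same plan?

Paid: the monthly plan 50/61 = 82.0%, the annual plan 94/103 = 91.3% → the annual plan
Affiliate: the monthly plan 264/2139 = 12.3%, the annual plan 343/1300 = 26.4% → the annual plan
Overall: the monthly plan 314/2200 = 14.3%, the annual plan 437/1403 = 31.1% → the annual plan
The annual plan wins overall and in every signup group — no reversal.

Yes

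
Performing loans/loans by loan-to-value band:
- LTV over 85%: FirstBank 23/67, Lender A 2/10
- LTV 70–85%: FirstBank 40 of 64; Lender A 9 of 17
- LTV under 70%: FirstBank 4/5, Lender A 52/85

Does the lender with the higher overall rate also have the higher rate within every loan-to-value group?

No

LTV over 85%: FirstBank 23/67 = 34.3%, Lender A 2/10 = 20.0% → FirstBank
LTV 70–85%: FirstBank 40/64 = 62.5%, Lender A 9/17 = 52.9% → FirstBank
LTV under 70%: FirstBank 4/5 = 80.0%, Lender A 52/85 = 61.2% → FirstBank
Overall: FirstBank 67/136 = 49.3%, Lender A 63/112 = 56.2% → Lender A
FirstBank wins each loan-to-value group but Lender A wins overall — the comparison reverses. FirstBank's loans skew toward LTV over 85%, which has a lower base rate.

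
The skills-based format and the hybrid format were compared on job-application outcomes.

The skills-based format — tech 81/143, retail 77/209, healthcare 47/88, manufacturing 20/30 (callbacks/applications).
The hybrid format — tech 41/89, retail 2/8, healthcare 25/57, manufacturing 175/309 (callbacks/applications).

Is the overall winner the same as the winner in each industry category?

Tech: the skills-based format 81/143 = 56.6%, the hybrid format 41/89 = 46.1% → the skills-based format
Retail: the skills-based format 77/209 = 36.8%, the hybrid format 2/8 = 25.0% → the skills-based format
Healthcare: the skills-based format 47/88 = 53.4%, the hybrid format 25/57 = 43.9% → the skills-based format
Manufacturing: the skills-based format 20/30 = 66.7%, the hybrid format 175/309 = 56.6% → the skills-based format
Overall: the skills-based format 225/470 = 47.9%, the hybrid format 243/463 = 52.5% → the hybrid format
The skills-based format wins each industry group but the hybrid format wins overall — the comparison reverses. The skills-based format's applications skew toward retail, which has a lower base rate.

No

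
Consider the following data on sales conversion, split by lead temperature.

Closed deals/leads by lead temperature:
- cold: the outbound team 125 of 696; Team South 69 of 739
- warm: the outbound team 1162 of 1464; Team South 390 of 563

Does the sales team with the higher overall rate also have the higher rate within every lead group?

Cold: the outbound team 125/696 = 18.0%, Team South 69/739 = 9.3% → the outbound team
Warm: the outbound team 1162/1464 = 79.4%, Team South 390/563 = 69.3% → the outbound team
Overall: the outbound team 1287/2160 = 59.6%, Team South 459/1302 = 35.3% → the outbound team
The outbound team wins overall and in every lead group — no reversal.

Yes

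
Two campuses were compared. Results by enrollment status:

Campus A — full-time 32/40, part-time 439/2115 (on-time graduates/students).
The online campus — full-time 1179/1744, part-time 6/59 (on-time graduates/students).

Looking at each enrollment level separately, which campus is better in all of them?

Full-time: Campus A 32/40 = 80.0%, the online campus 1179/1744 = 67.6% → Campus A
Part-time: Campus A 439/2115 = 20.8%, the online campus 6/59 = 10.2% → Campus A
Campus A has the higher rate in both groups.

Campus A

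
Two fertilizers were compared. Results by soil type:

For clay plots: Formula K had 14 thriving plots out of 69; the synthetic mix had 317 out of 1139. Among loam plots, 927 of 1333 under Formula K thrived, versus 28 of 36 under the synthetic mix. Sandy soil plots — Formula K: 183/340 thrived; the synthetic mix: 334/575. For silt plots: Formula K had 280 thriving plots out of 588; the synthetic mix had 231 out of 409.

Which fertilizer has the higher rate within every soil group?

Clay: Formula K 14/69 = 20.3%, the synthetic mix 317/1139 = 27.8% → the synthetic mix
Loam: Formula K 927/1333 = 69.5%, the synthetic mix 28/36 = 77.8% → the synthetic mix
Sandy soil: Formula K 183/340 = 53.8%, the synthetic mix 334/575 = 58.1% → the synthetic mix
Silt: Formula K 280/588 = 47.6%, the synthetic mix 231/409 = 56.5% → the synthetic mix
The synthetic mix has the higher rate in all 4 groups.

the synthetic mix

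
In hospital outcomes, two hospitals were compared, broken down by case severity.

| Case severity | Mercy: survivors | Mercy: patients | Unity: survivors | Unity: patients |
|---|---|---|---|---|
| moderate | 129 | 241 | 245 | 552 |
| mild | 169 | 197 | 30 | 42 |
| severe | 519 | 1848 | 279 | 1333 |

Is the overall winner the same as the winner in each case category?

Moderate: Mercy 129/241 = 53.5%, Unity 245/552 = 44.4% → Mercy
Mild: Mercy 169/197 = 85.8%, Unity 30/42 = 71.4% → Mercy
Severe: Mercy 519/1848 = 28.1%, Unity 279/1333 = 20.9% → Mercy
Overall: Mercy 817/2286 = 35.7%, Unity 554/1927 = 28.7% → Mercy
Mercy wins overall and in every case group — no reversal.

Yes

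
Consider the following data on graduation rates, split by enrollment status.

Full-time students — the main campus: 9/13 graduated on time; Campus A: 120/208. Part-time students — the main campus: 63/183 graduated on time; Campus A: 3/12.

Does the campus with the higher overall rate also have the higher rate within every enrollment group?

Full-time: the main campus 9/13 = 69.2%, Campus A 120/208 = 57.7% → the main campus
Part-time: the main campus 63/183 = 34.4%, Campus A 3/12 = 25.0% → the main campus
Overall: the main campus 72/196 = 36.7%, Campus A 123/220 = 55.9% → Campus A
The main campus wins each enrollment group but Campus A wins overall — the comparison reverses. The main campus's students skew toward part-time, which has a lower base rate.

No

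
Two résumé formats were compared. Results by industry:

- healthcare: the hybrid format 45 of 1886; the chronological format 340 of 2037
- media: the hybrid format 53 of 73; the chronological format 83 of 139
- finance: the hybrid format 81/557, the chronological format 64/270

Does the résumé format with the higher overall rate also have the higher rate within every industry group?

Healthcare: the hybrid format 45/1886 = 2.4%, the chronological format 340/2037 = 16.7% → the chronological format
Media: the hybrid format 53/73 = 72.6%, the chronological format 83/139 = 59.7% → the hybrid format
Finance: the hybrid format 81/557 = 14.5%, the chronological format 64/270 = 23.7% → the chronological format
Overall: the hybrid format 179/2516 = 7.1%, the chronological format 487/2446 = 19.9% → the chronological format
Neither sweeps: the hybrid format wins 1 of 3 groups, the chronological format wins 2. The chronological format wins overall but not every group — no Simpson reversal.

No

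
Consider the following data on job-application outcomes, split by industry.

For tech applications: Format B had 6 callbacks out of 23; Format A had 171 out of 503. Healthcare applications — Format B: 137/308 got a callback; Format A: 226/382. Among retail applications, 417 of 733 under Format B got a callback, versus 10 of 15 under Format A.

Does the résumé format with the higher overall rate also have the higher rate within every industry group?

No

Tech: Format B 6/23 = 26.1%, Format A 171/503 = 34.0% → Format A
Healthcare: Format B 137/308 = 44.5%, Format A 226/382 = 59.2% → Format A
Retail: Format B 417/733 = 56.9%, Format A 10/15 = 66.7% → Format A
Overall: Format B 560/1064 = 52.6%, Format A 407/900 = 45.2% → Format B
Format A wins each industry group but Format B wins overall — the comparison reverses. Format A's applications skew toward tech, which has a lower base rate.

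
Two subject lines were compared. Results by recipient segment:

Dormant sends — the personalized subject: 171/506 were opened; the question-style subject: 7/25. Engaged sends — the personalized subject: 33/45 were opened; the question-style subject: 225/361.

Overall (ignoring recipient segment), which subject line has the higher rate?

the question-style subject

Dormant: the personalized subject 171/506 = 33.8%, the question-style subject 7/25 = 28.0% → the personalized subject
Engaged: the personalized subject 33/45 = 73.3%, the question-style subject 225/361 = 62.3% → the personalized subject
Overall: the personalized subject 204/551 = 37.0%, the question-style subject 232/386 = 60.1% → the question-style subject
(The personalized subject wins every recipient group but the question-style subject wins overall — the personalized subject's sends skew toward the low-rate dormant group.)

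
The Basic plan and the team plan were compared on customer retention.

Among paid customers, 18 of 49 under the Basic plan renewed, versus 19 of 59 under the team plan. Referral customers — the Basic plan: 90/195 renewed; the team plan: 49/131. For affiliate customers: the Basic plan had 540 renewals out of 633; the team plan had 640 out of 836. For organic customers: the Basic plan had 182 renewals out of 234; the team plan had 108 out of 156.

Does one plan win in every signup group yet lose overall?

No

Paid: the Basic plan 18/49 = 36.7%, the team plan 19/59 = 32.2% → the Basic plan
Referral: the Basic plan 90/195 = 46.2%, the team plan 49/131 = 37.4% → the Basic plan
Affiliate: the Basic plan 540/633 = 85.3%, the team plan 640/836 = 76.6% → the Basic plan
Organic: the Basic plan 182/234 = 77.8%, the team plan 108/156 = 69.2% → the Basic plan
Overall: the Basic plan 830/1111 = 74.7%, the team plan 816/1182 = 69.0% → the Basic plan
The Basic plan wins overall and in every signup group — no reversal.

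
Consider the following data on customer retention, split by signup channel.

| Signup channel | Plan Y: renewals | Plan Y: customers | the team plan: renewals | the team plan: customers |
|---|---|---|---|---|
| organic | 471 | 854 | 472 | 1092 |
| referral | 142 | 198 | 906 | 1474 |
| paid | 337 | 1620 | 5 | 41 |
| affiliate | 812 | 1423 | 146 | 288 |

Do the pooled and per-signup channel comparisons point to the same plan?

No

Organic: Plan Y 471/854 = 55.2%, the team plan 472/1092 = 43.2% → Plan Y
Referral: Plan Y 142/198 = 71.7%, the team plan 906/1474 = 61.5% → Plan Y
Paid: Plan Y 337/1620 = 20.8%, the team plan 5/41 = 12.2% → Plan Y
Affiliate: Plan Y 812/1423 = 57.1%, the team plan 146/288 = 50.7% → Plan Y
Overall: Plan Y 1762/4095 = 43.0%, the team plan 1529/2895 = 52.8% → the team plan
Plan Y wins each signup group but the team plan wins overall — the comparison reverses. Plan Y's customers skew toward paid, which has a lower base rate.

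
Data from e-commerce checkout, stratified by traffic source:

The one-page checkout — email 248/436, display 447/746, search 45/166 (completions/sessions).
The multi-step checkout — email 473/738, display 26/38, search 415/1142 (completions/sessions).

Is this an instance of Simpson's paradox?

Email: the one-page checkout 248/436 = 56.9%, the multi-step checkout 473/738 = 64.1% → the multi-step checkout
Display: the one-page checkout 447/746 = 59.9%, the multi-step checkout 26/38 = 68.4% → the multi-step checkout
Search: the one-page checkout 45/166 = 27.1%, the multi-step checkout 415/1142 = 36.3% → the multi-step checkout
Overall: the one-page checkout 740/1348 = 54.9%, the multi-step checkout 914/1918 = 47.7% → the one-page checkout
The multi-step checkout wins each traffic group but the one-page checkout wins overall — the comparison reverses. The multi-step checkout's sessions skew toward search, which has a lower base rate.

Yes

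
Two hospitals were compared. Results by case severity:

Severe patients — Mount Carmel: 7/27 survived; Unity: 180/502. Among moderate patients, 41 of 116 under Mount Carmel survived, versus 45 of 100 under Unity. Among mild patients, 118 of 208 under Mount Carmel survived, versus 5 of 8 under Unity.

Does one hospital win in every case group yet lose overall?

Severe: Mount Carmel 7/27 = 25.9%, Unity 180/502 = 35.9% → Unity
Moderate: Mount Carmel 41/116 = 35.3%, Unity 45/100 = 45.0% → Unity
Mild: Mount Carmel 118/208 = 56.7%, Unity 5/8 = 62.5% → Unity
Overall: Mount Carmel 166/351 = 47.3%, Unity 230/610 = 37.7% → Mount Carmel
Unity wins each case group but Mount Carmel wins overall — the comparison reverses. Unity's patients skew toward severe, which has a lower base rate.

Yes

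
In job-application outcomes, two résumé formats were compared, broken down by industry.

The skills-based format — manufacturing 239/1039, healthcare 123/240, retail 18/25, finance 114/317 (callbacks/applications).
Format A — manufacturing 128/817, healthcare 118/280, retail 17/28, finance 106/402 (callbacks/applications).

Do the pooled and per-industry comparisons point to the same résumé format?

Manufacturing: the skills-based format 239/1039 = 23.0%, Format A 128/817 = 15.7% → the skills-based format
Healthcare: the skills-based format 123/240 = 51.2%, Format A 118/280 = 42.1% → the skills-based format
Retail: the skills-based format 18/25 = 72.0%, Format A 17/28 = 60.7% → the skills-based format
Finance: the skills-based format 114/317 = 36.0%, Format A 106/402 = 26.4% → the skills-based format
Overall: the skills-based format 494/1621 = 30.5%, Format A 369/1527 = 24.2% → the skills-based format
The skills-based format wins overall and in every industry group — no reversal.

Yes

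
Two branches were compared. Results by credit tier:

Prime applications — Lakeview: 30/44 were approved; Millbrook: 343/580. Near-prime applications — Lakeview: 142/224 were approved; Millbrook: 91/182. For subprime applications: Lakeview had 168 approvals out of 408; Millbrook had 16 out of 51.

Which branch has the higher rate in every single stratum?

Prime: Lakeview 30/44 = 68.2%, Millbrook 343/580 = 59.1% → Lakeview
Near-prime: Lakeview 142/224 = 63.4%, Millbrook 91/182 = 50.0% → Lakeview
Subprime: Lakeview 168/408 = 41.2%, Millbrook 16/51 = 31.4% → Lakeview
Lakeview has the higher rate in all 3 groups.

Lakeview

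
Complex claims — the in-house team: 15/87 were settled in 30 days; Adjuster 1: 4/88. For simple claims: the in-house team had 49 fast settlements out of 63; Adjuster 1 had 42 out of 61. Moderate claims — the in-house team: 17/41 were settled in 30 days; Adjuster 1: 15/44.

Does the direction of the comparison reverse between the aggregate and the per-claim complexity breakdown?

Complex: the in-house team 15/87 = 17.2%, Adjuster 1 4/88 = 4.5% → the in-house team
Simple: the in-house team 49/63 = 77.8%, Adjuster 1 42/61 = 68.9% → the in-house team
Moderate: the in-house team 17/41 = 41.5%, Adjuster 1 15/44 = 34.1% → the in-house team
Overall: the in-house team 81/191 = 42.4%, Adjuster 1 61/193 = 31.6% → the in-house team
The in-house team wins overall and in every claim group — no reversal.

No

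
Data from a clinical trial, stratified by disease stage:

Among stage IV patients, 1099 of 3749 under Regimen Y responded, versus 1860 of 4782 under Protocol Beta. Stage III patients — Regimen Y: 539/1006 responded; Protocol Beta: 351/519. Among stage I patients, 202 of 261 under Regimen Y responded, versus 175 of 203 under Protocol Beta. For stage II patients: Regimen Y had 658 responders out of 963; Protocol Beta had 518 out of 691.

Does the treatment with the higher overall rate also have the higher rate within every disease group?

Stage IV: Regimen Y 1099/3749 = 29.3%, Protocol Beta 1860/4782 = 38.9% → Protocol Beta
Stage III: Regimen Y 539/1006 = 53.6%, Protocol Beta 351/519 = 67.6% → Protocol Beta
Stage I: Regimen Y 202/261 = 77.4%, Protocol Beta 175/203 = 86.2% → Protocol Beta
Stage II: Regimen Y 658/963 = 68.3%, Protocol Beta 518/691 = 75.0% → Protocol Beta
Overall: Regimen Y 2498/5979 = 41.8%, Protocol Beta 2904/6195 = 46.9% → Protocol Beta
Protocol Beta wins overall and in every disease group — no reversal.

Yes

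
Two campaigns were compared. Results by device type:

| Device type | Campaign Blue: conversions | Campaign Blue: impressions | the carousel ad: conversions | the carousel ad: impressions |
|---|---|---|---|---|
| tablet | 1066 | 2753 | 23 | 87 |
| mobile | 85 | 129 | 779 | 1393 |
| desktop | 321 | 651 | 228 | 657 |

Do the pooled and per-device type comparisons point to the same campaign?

No

Tablet: Campaign Blue 1066/2753 = 38.7%, the carousel ad 23/87 = 26.4% → Campaign Blue
Mobile: Campaign Blue 85/129 = 65.9%, the carousel ad 779/1393 = 55.9% → Campaign Blue
Desktop: Campaign Blue 321/651 = 49.3%, the carousel ad 228/657 = 34.7% → Campaign Blue
Overall: Campaign Blue 1472/3533 = 41.7%, the carousel ad 1030/2137 = 48.2% → the carousel ad
Campaign Blue wins each device group but the carousel ad wins overall — the comparison reverses. Campaign Blue's impressions skew toward tablet, which has a lower base rate.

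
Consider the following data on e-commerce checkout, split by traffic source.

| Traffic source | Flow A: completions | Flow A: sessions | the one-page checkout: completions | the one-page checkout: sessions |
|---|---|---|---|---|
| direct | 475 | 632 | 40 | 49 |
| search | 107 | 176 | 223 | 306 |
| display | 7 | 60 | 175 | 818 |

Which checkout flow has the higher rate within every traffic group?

Direct: Flow A 475/632 = 75.2%, the one-page checkout 40/49 = 81.6% → the one-page checkout
Search: Flow A 107/176 = 60.8%, the one-page checkout 223/306 = 72.9% → the one-page checkout
Display: Flow A 7/60 = 11.7%, the one-page checkout 175/818 = 21.4% → the one-page checkout
The one-page checkout has the higher rate in all 3 groups.

the one-page checkout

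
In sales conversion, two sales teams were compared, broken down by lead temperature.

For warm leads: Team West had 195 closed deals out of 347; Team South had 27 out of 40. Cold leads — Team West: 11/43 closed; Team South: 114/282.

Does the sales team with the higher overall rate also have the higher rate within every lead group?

Warm: Team West 195/347 = 56.2%, Team South 27/40 = 67.5% → Team South
Cold: Team West 11/43 = 25.6%, Team South 114/282 = 40.4% → Team South
Overall: Team West 206/390 = 52.8%, Team South 141/322 = 43.8% → Team West
Team South wins each lead group but Team West wins overall — the comparison reverses. Team South's leads skew toward cold, which has a lower base rate.

No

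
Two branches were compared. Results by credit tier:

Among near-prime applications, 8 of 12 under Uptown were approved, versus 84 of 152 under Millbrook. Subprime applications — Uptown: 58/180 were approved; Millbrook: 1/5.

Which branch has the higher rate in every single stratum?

Uptown

Near-prime: Uptown 8/12 = 66.7%, Millbrook 84/152 = 55.3% → Uptown
Subprime: Uptown 58/180 = 32.2%, Millbrook 1/5 = 20.0% → Uptown
Uptown has the higher rate in both groups.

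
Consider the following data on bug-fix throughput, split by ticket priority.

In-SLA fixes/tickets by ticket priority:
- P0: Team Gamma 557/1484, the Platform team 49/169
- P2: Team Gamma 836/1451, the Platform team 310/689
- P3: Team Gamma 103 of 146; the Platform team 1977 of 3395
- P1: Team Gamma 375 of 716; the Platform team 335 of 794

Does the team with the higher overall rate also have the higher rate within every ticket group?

No

P0: Team Gamma 557/1484 = 37.5%, the Platform team 49/169 = 29.0% → Team Gamma
P2: Team Gamma 836/1451 = 57.6%, the Platform team 310/689 = 45.0% → Team Gamma
P3: Team Gamma 103/146 = 70.5%, the Platform team 1977/3395 = 58.2% → Team Gamma
P1: Team Gamma 375/716 = 52.4%, the Platform team 335/794 = 42.2% → Team Gamma
Overall: Team Gamma 1871/3797 = 49.3%, the Platform team 2671/5047 = 52.9% → the Platform team
Team Gamma wins each ticket group but the Platform team wins overall — the comparison reverses. Team Gamma's tickets skew toward P0, which has a lower base rate.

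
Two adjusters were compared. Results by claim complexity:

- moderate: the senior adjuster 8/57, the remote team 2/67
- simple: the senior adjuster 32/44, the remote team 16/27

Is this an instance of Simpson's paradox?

Moderate: the senior adjuster 8/57 = 14.0%, the remote team 2/67 = 3.0% → the senior adjuster
Simple: the senior adjuster 32/44 = 72.7%, the remote team 16/27 = 59.3% → the senior adjuster
Overall: the senior adjuster 40/101 = 39.6%, the remote team 18/94 = 19.1% → the senior adjuster
The senior adjuster wins overall and in every claim group — no reversal.

No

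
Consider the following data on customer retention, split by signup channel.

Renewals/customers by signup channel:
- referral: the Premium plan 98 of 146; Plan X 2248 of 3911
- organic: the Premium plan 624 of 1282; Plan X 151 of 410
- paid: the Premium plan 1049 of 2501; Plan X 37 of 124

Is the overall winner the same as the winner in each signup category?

No

Referral: the Premium plan 98/146 = 67.1%, Plan X 2248/3911 = 57.5% → the Premium plan
Organic: the Premium plan 624/1282 = 48.7%, Plan X 151/410 = 36.8% → the Premium plan
Paid: the Premium plan 1049/2501 = 41.9%, Plan X 37/124 = 29.8% → the Premium plan
Overall: the Premium plan 1771/3929 = 45.1%, Plan X 2436/4445 = 54.8% → Plan X
The Premium plan wins each signup group but Plan X wins overall — the comparison reverses. The Premium plan's customers skew toward paid, which has a lower base rate.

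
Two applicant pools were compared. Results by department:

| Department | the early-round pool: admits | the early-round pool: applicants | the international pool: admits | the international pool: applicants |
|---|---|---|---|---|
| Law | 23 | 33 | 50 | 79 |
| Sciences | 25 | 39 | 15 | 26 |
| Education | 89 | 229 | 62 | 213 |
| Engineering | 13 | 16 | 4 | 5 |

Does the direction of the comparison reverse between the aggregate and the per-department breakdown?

No

Law: the early-round pool 23/33 = 69.7%, the international pool 50/79 = 63.3% → the early-round pool
Sciences: the early-round pool 25/39 = 64.1%, the international pool 15/26 = 57.7% → the early-round pool
Education: the early-round pool 89/229 = 38.9%, the international pool 62/213 = 29.1% → the early-round pool
Engineering: the early-round pool 13/16 = 81.2%, the international pool 4/5 = 80.0% → the early-round pool
Overall: the early-round pool 150/317 = 47.3%, the international pool 131/323 = 40.6% → the early-round pool
The early-round pool wins overall and in every department group — no reversal.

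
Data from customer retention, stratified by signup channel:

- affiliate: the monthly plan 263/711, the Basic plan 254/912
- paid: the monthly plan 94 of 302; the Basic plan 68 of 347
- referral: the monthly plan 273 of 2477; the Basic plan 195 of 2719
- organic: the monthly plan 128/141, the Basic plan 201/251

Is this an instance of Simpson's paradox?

Affiliate: the monthly plan 263/711 = 37.0%, the Basic plan 254/912 = 27.9% → the monthly plan
Paid: the monthly plan 94/302 = 31.1%, the Basic plan 68/347 = 19.6% → the monthly plan
Referral: the monthly plan 273/2477 = 11.0%, the Basic plan 195/2719 = 7.2% → the monthly plan
Organic: the monthly plan 128/141 = 90.8%, the Basic plan 201/251 = 80.1% → the monthly plan
Overall: the monthly plan 758/3631 = 20.9%, the Basic plan 718/4229 = 17.0% → the monthly plan
The monthly plan wins overall and in every signup group — no reversal.

No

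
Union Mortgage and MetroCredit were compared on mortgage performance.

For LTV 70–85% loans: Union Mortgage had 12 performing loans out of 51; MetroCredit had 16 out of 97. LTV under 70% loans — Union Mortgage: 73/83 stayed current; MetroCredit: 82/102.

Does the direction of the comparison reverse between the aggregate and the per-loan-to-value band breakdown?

No

LTV 70–85%: Union Mortgage 12/51 = 23.5%, MetroCredit 16/97 = 16.5% → Union Mortgage
LTV under 70%: Union Mortgage 73/83 = 88.0%, MetroCredit 82/102 = 80.4% → Union Mortgage
Overall: Union Mortgage 85/134 = 63.4%, MetroCredit 98/199 = 49.2% → Union Mortgage
Union Mortgage wins overall and in every loan-to-value group — no reversal.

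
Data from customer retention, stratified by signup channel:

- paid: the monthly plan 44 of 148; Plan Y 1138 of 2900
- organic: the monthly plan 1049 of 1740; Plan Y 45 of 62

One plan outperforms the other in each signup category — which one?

Paid: the monthly plan 44/148 = 29.7%, Plan Y 1138/2900 = 39.2% → Plan Y
Organic: the monthly plan 1049/1740 = 60.3%, Plan Y 45/62 = 72.6% → Plan Y
Plan Y has the higher rate in both groups.

Plan Y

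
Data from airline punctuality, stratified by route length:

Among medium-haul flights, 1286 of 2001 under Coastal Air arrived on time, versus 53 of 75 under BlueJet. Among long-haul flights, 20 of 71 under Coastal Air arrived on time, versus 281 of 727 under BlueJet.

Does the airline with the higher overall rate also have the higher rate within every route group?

Medium-haul: Coastal Air 1286/2001 = 64.3%, BlueJet 53/75 = 70.7% → BlueJet
Long-haul: Coastal Air 20/71 = 28.2%, BlueJet 281/727 = 38.7% → BlueJet
Overall: Coastal Air 1306/2072 = 63.0%, BlueJet 334/802 = 41.6% → Coastal Air
BlueJet wins each route group but Coastal Air wins overall — the comparison reverses. BlueJet's flights skew toward long-haul, which has a lower base rate.

No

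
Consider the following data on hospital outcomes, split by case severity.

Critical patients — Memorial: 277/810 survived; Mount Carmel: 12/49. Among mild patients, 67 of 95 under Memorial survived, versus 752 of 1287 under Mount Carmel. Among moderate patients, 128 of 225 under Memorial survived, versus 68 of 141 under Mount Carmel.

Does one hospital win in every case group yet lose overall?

Yes

Critical: Memorial 277/810 = 34.2%, Mount Carmel 12/49 = 24.5% → Memorial
Mild: Memorial 67/95 = 70.5%, Mount Carmel 752/1287 = 58.4% → Memorial
Moderate: Memorial 128/225 = 56.9%, Mount Carmel 68/141 = 48.2% → Memorial
Overall: Memorial 472/1130 = 41.8%, Mount Carmel 832/1477 = 56.3% → Mount Carmel
Memorial wins each case group but Mount Carmel wins overall — the comparison reverses. Memorial's patients skew toward critical, which has a lower base rate.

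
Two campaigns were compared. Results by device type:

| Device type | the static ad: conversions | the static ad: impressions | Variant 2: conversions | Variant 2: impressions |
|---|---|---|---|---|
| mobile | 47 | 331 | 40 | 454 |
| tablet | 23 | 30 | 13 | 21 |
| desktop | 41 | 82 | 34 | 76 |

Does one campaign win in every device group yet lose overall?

No

Mobile: the static ad 47/331 = 14.2%, Variant 2 40/454 = 8.8% → the static ad
Tablet: the static ad 23/30 = 76.7%, Variant 2 13/21 = 61.9% → the static ad
Desktop: the static ad 41/82 = 50.0%, Variant 2 34/76 = 44.7% → the static ad
Overall: the static ad 111/443 = 25.1%, Variant 2 87/551 = 15.8% → the static ad
The static ad wins overall and in every device group — no reversal.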